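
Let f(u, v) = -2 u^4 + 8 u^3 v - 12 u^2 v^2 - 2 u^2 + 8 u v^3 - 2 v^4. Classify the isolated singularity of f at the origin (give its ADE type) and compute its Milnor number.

Type A3, Milnor number mu = 3.

The Hessian of f at 0 is [[-4, 0], [0, 0]] with rank 1, so corank 1. A Groebner basis of the Jacobian ideal J(f) in C{u,v} is {v^3, u}; counting standard monomials gives mu = 3. Corank 1: A-series; mu = 3 gives A_3.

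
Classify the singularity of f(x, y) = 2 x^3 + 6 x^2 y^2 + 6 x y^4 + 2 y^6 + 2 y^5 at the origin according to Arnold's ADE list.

E_8

The Hessian of f at 0 has rank 0. Corank 2; j^3 = 2*x^3 is a perfect cube, so E-series; the 5-jet and mu = 8 give E_8.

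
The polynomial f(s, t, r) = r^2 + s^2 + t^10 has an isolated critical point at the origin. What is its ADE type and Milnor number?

The Hessian of f at 0 is [[2, 0, 0], [0, 0, 0], [0, 0, 2]] with rank 2, so corank 1. A Groebner basis of the Jacobian ideal J(f) in C{s,t,r} is {t^9, s, r}; counting standard monomials gives mu = 9. Corank 1: A-series; mu = 9 gives A_9.

Type A_{9}, Milnor number mu = 9.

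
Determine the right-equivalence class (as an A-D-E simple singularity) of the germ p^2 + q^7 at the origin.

The Hessian of f at 0 is [[2, 0], [0, 0]] with rank 1, so corank 1. A Groebner basis of the Jacobian ideal J(f) in C{p,q} is {q^6, p}; counting standard monomials gives mu = 6. Corank 1: A-series; mu = 6 gives A_6.

A6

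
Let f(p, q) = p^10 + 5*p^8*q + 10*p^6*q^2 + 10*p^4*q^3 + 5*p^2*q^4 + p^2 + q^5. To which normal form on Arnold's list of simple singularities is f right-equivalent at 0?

The Hessian of f at 0 is [[2, 0], [0, 0]] with rank 1, so corank 1. A Groebner basis of the Jacobian ideal J(f) in C{p,q} is {q^4, p}; counting standard monomials gives mu = 4. Corank 1: A-series; mu = 4 gives A_4.

A_4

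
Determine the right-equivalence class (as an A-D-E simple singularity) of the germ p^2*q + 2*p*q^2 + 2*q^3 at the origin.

D4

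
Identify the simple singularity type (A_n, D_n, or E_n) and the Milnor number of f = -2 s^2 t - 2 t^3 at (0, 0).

Type D4, Milnor number mu = 4.

The Hessian of f at 0 has rank 0. Corank 2; j^3 = -2*t*(s^2 + t^2) splits into three distinct lines over C (the quadratic factor has nonzero discriminant), so D_4.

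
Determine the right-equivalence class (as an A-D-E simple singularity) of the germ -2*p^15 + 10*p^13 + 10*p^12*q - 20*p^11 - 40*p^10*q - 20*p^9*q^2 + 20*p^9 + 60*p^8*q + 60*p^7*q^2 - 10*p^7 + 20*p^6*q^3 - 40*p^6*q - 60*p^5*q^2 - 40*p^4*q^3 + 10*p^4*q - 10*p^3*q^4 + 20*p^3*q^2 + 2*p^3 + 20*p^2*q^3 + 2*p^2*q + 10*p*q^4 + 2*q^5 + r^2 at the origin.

D_6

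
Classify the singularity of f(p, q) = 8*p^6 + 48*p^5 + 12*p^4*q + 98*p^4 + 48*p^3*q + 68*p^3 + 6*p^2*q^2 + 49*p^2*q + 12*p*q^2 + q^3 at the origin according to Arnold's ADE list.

D4

The Hessian of f at 0 has rank 0. Corank 2; j^3 = (4*p + q)*(17*p^2 + 8*p*q + q^2) splits into three distinct lines over C (the quadratic factor has nonzero discriminant), so D_4.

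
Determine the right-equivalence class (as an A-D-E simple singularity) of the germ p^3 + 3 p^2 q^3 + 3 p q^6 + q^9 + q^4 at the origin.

The Hessian of f at 0 has rank 0. Corank 2; j^3 = p^3 is a perfect cube, so E-series; the 4-jet and mu = 6 give E_6.

E6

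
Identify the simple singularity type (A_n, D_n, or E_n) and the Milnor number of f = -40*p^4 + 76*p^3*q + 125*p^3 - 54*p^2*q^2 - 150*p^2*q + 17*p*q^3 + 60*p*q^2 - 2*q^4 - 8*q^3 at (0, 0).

Type E_{7}, Milnor number mu = 7.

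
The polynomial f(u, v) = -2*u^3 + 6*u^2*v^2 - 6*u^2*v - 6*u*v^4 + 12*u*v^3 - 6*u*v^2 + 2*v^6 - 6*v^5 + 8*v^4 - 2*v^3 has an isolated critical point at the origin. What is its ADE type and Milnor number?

The Hessian of f at 0 has rank 0. Corank 2; j^3 = -2*(u + v)^3 is a perfect cube, so E-series; the 4-jet and mu = 6 give E_6.

Type E_6, Milnor number mu = 6.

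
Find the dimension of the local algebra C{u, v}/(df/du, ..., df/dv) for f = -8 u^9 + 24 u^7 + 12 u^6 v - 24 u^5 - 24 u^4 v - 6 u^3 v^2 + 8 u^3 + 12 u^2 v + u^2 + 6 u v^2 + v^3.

2

The Hessian of f at 0 has rank 1. Corank 1: A-series; mu = 2 gives A_2.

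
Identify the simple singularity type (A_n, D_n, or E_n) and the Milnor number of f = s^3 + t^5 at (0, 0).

Type E_8, Milnor number mu = 8.

The Hessian of f at 0 is [[0, 0], [0, 0]] with rank 0, so corank 2. A Groebner basis of the Jacobian ideal J(f) in C{s,t} is {t^4, s^2}; counting standard monomials gives mu = 8. Corank 2; j^3 = s^3 is a perfect cube, so E-series; the 5-jet and mu = 8 give E_8.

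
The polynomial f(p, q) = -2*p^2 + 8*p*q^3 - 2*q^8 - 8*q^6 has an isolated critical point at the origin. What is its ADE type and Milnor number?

Type A_7, Milnor number mu = 7.

The Hessian of f at 0 has rank 1. Corank 1: A-series; mu = 7 gives A_7.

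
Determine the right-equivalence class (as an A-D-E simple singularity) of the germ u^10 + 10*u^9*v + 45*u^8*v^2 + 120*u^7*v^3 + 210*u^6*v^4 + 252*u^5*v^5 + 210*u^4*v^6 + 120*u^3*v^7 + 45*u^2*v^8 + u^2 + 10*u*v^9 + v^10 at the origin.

A9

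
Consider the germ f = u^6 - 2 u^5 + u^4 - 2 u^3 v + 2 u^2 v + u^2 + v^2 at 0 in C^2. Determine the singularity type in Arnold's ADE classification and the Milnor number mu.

The Hessian of f at 0 is [[2, 0], [0, 2]] with rank 2, so corank 0. A Groebner basis of the Jacobian ideal J(f) in C{u,v} is {u, v}; counting standard monomials gives mu = 1. Corank 0: nondegenerate Morse point, so A_1.

Type A_{1}, Milnor number mu = 1.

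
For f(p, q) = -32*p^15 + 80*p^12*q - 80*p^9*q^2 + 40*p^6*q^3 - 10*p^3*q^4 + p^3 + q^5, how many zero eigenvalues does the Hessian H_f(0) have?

Hessian at 0 has rank 0.

2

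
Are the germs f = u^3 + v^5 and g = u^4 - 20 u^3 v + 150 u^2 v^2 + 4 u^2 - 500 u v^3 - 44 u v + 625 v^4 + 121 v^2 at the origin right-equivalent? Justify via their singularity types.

No.

The Hessian of f at 0 is [[0, 0], [0, 0]] with rank 0, so corank 2. A Groebner basis of the Jacobian ideal J(f) in C{u,v} is {v^4, u^2}; counting standard monomials gives mu = 8. Corank 2; j^3 = u^3 is a perfect cube, so E-series; the 5-jet and mu = 8 give E_8. The Hessian of g at 0 is [[8, -44], [-44, 242]] with rank 1, so corank 1. A Groebner basis of the Jacobian ideal J(g) in C{u,v} is {v^3, u - 11*v/2}; counting standard monomials gives mu = 3. Corank 1: A-series; mu = 3 gives A_3. f is E_8 but g is A_3, hence not right-equivalent.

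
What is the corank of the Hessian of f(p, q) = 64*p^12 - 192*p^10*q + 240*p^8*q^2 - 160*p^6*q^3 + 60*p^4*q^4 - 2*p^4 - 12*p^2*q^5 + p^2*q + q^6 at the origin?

Hessian at 0 has rank 0.

2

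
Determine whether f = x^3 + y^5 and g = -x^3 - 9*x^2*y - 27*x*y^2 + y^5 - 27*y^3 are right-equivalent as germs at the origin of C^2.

The Hessian of f at 0 has rank 0. Corank 2; j^3 = x^3 is a perfect cube, so E-series; the 5-jet and mu = 8 give E_8. The Hessian of g at 0 has rank 0. Corank 2; j^3 = -(x + 3*y)^3 is a perfect cube, so E-series; the 5-jet and mu = 8 give E_8. Both have type E_8, hence right-equivalent.

Yes.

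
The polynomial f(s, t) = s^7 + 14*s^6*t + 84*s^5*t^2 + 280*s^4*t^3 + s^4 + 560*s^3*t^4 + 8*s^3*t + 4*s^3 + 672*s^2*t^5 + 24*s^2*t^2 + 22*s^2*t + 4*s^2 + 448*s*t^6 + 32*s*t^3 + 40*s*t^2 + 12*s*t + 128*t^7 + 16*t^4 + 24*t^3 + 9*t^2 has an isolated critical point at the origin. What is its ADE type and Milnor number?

Type A_{6}, Milnor number mu = 6.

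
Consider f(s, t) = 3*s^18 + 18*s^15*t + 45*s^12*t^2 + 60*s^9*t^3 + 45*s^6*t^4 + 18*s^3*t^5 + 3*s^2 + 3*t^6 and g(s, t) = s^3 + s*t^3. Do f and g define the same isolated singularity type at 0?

No.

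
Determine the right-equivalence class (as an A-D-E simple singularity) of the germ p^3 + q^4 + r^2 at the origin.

The Hessian of f at 0 is [[0, 0, 0], [0, 0, 0], [0, 0, 2]] with rank 1, so corank 2. A Groebner basis of the Jacobian ideal J(f) in C{p,q,r} is {q^3, p^2, r}; counting standard monomials gives mu = 6. Corank 2; j^3 = p^3 is a perfect cube, so E-series; the 4-jet and mu = 6 give E_6.

E6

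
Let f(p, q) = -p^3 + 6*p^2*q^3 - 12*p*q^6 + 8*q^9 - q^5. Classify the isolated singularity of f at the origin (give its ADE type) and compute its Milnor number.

Type E_{8}, Milnor number mu = 8.

The Hessian of f at 0 is [[0, 0], [0, 0]] with rank 0, so corank 2. A Groebner basis of the Jacobian ideal J(f) in C{p,q} is {-p^2/4 + p*q^3, q^4, p^3, p^2*q}; counting standard monomials gives mu = 8. Corank 2; j^3 = -p^3 is a perfect cube, so E-series; the 5-jet and mu = 8 give E_8.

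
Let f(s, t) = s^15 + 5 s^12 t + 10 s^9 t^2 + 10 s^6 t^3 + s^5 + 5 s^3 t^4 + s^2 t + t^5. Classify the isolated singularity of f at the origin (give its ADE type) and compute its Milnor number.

The Hessian of f at 0 has rank 0. Corank 2; j^3 = s^2*t has shape L^2 M (L != M), so D-series; mu = 6 gives D_6.

Type D_{6}, Milnor number mu = 6.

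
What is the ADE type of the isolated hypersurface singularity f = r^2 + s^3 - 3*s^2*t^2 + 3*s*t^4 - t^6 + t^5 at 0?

E_{8}

The Hessian of f at 0 is [[0, 0, 0], [0, 0, 0], [0, 0, 2]] with rank 1, so corank 2. A Groebner basis of the Jacobian ideal J(f) in C{s,t,r} is {t^4, s^3, -s^2/2 + s*t^2, r}; counting standard monomials gives mu = 8. Corank 2; j^3 = s^3 is a perfect cube, so E-series; the 5-jet and mu = 8 give E_8.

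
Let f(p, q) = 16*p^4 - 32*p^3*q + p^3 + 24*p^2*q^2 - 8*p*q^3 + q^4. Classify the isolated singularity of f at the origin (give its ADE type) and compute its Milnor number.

Type E_6, Milnor number mu = 6.

The Hessian of f at 0 is [[0, 0], [0, 0]] with rank 0, so corank 2. A Groebner basis of the Jacobian ideal J(f) in C{p,q} is {q^4, p*q^2 - q^3/6, p^2}; counting standard monomials gives mu = 6. Corank 2; j^3 = p^3 is a perfect cube, so E-series; the 4-jet and mu = 6 give E_6.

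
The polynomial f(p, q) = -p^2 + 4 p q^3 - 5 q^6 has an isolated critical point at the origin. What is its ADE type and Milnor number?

Type A_5, Milnor number mu = 5.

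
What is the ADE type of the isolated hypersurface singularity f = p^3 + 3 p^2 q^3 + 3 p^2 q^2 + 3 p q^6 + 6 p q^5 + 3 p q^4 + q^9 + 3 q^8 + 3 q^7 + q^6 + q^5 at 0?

The Hessian of f at 0 is [[0, 0], [0, 0]] with rank 0, so corank 2. A Groebner basis of the Jacobian ideal J(f) in C{p,q} is {p^2/2 + p*q^3 + p*q^2, q^4, p^3, p^2*q - p^2 - 2*p*q^2}; counting standard monomials gives mu = 8. Corank 2; j^3 = p^3 is a perfect cube, so E-series; the 5-jet and mu = 8 give E_8.

E_8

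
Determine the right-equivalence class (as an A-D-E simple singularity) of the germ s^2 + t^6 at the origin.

A5

The Hessian of f at 0 is [[2, 0], [0, 0]] with rank 1, so corank 1. A Groebner basis of the Jacobian ideal J(f) in C{s,t} is {t^5, s}; counting standard monomials gives mu = 5. Corank 1: A-series; mu = 5 gives A_5.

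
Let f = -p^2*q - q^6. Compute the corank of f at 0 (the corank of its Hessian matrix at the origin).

The Hessian at 0 is [[0, 0], [0, 0]] of rank 0; hence corank 2.

2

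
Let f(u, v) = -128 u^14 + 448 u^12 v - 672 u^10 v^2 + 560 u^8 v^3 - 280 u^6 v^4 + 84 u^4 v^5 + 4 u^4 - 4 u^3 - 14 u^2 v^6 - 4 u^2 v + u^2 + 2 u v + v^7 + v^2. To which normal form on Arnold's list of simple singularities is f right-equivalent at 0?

A_{6}

The Hessian of f at 0 has rank 1. Corank 1: A-series; mu = 6 gives A_6.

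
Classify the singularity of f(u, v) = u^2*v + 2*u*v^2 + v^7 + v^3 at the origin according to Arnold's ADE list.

The Hessian of f at 0 is [[0, 0], [0, 0]] with rank 0, so corank 2. A Groebner basis of the Jacobian ideal J(f) in C{u,v} is {u^2/7 + v^6 - v^2/7, u^3 + v^3, u*v + v^2}; counting standard monomials gives mu = 8. Corank 2; j^3 = v*(u + v)^2 has shape L^2 M (L != M), so D-series; mu = 8 gives D_8.

D8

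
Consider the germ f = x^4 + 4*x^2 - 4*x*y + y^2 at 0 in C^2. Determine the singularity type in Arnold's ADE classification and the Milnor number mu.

The Hessian of f at 0 is [[8, -4], [-4, 2]] with rank 1, so corank 1. A Groebner basis of the Jacobian ideal J(f) in C{x,y} is {y^3, x - y/2}; counting standard monomials gives mu = 3. Corank 1: A-series; mu = 3 gives A_3.

Type A_3, Milnor number mu = 3.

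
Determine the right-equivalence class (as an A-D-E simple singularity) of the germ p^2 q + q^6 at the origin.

D7

The Hessian of f at 0 is [[0, 0], [0, 0]] with rank 0, so corank 2. A Groebner basis of the Jacobian ideal J(f) in C{p,q} is {p^2/6 + q^5, p^3, p*q}; counting standard monomials gives mu = 7. Corank 2; j^3 = p^2*q has shape L^2 M (L != M), so D-series; mu = 7 gives D_7.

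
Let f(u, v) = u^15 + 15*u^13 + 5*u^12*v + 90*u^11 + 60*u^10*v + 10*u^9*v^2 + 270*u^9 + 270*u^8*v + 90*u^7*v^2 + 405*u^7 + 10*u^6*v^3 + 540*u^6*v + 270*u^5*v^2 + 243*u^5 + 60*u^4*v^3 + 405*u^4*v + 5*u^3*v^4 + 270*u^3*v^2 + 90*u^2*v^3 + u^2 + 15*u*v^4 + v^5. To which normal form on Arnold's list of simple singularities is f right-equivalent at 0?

A_4

The Hessian of f at 0 is [[2, 0], [0, 0]] with rank 1, so corank 1. A Groebner basis of the Jacobian ideal J(f) in C{u,v} is {v^4, u}; counting standard monomials gives mu = 4. Corank 1: A-series; mu = 4 gives A_4.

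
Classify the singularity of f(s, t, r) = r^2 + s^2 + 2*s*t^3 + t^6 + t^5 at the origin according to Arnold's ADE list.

The Hessian of f at 0 has rank 2. Corank 1: A-series; mu = 4 gives A_4.

A_{4}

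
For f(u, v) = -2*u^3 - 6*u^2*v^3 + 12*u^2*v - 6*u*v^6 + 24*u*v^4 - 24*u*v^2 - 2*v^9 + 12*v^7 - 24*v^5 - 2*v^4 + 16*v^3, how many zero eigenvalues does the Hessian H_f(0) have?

2

Hessian at 0 has rank 0.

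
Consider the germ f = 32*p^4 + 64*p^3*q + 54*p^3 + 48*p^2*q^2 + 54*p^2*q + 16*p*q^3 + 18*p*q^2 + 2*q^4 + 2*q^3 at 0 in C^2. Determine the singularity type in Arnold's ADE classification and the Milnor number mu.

Type E_{6}, Milnor number mu = 6.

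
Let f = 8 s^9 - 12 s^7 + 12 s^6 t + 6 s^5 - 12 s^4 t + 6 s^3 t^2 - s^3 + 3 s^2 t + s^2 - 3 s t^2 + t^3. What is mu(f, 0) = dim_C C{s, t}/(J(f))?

The Hessian of f at 0 is [[2, 0], [0, 0]] with rank 1, so corank 1. A Groebner basis of the Jacobian ideal J(f) in C{s,t} is {t^2, s}; counting standard monomials gives mu = 2. Corank 1: A-series; mu = 2 gives A_2.

2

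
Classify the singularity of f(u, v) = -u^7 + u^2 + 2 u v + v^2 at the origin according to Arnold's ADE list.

A_{6}

The Hessian of f at 0 has rank 1. Corank 1: A-series; mu = 6 gives A_6.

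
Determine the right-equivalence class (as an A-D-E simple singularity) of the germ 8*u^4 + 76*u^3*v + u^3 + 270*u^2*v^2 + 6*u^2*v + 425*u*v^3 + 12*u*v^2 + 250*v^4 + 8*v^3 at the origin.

The Hessian of f at 0 is [[0, 0], [0, 0]] with rank 0, so corank 2. A Groebner basis of the Jacobian ideal J(f) in C{u,v} is {3*u^2/4 + 3*u*v + v^4 + v^3/4 + 3*v^2, u^3 + 27*u^2/2 + 54*u*v + 25*v^3/2 + 54*v^2, u^2*v - 17*u^2/4 - 17*u*v - 65*v^3/12 - 17*v^2, u^2 + u*v^2 + 4*u*v + 7*v^3/3 + 4*v^2}; counting standard monomials gives mu = 7. Corank 2; j^3 = (u + 2*v)^3 is a perfect cube, so E-series; the 4-jet and mu = 7 give E_7.

E_7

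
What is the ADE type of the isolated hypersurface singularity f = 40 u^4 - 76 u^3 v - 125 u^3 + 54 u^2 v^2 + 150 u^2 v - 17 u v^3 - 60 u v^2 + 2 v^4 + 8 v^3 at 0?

E7

The Hessian of f at 0 is [[0, 0], [0, 0]] with rank 0, so corank 2. A Groebner basis of the Jacobian ideal J(f) in C{u,v} is {1171875*u^2/4 - 234375*u*v + v^4 + 125*v^3/4 + 46875*v^2, u^3 - 675*u^2/2 + 270*u*v - v^3/10 - 54*v^2, u^2*v - 2125*u^2/4 + 425*u*v - 13*v^3/60 - 85*v^2, -625*u^2 + u*v^2 + 500*u*v - 7*v^3/15 - 100*v^2}; counting standard monomials gives mu = 7. Corank 2; j^3 = -(5*u - 2*v)^3 is a perfect cube, so E-series; the 4-jet and mu = 7 give E_7.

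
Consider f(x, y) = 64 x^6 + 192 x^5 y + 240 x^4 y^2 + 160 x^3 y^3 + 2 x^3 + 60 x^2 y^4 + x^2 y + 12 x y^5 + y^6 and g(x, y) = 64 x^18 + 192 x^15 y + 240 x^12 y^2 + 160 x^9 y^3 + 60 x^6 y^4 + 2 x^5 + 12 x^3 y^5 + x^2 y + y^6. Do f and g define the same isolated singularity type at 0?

The Hessian of f at 0 is [[0, 0], [0, 0]] with rank 0, so corank 2. A Groebner basis of the Jacobian ideal J(f) in C{x,y} is {-x*y/12 + y^5, x*y^2, x^2 + x*y/2}; counting standard monomials gives mu = 7. Corank 2; j^3 = x^2*(2*x + y) has shape L^2 M (L != M), so D-series; mu = 7 gives D_7. The Hessian of g at 0 is [[0, 0], [0, 0]] with rank 0, so corank 2. A Groebner basis of the Jacobian ideal J(g) in C{x,y} is {x^2/6 + y^5, x^3, x*y}; counting standard monomials gives mu = 7. Corank 2; j^3 = x^2*y has shape L^2 M (L != M), so D-series; mu = 7 gives D_7. Both have type D_7, hence right-equivalent.

Yes.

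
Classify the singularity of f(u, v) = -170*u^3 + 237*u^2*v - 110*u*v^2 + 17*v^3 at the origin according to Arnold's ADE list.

The Hessian of f at 0 is [[0, 0], [0, 0]] with rank 0, so corank 2. A Groebner basis of the Jacobian ideal J(f) in C{u,v} is {v^3, u^2 - 13*v^2/69, u*v - 10*v^2/23}; counting standard monomials gives mu = 4. Corank 2; j^3 = -(2*u - v)*(85*u^2 - 76*u*v + 17*v^2) splits into three distinct lines over C (the quadratic factor has nonzero discriminant), so D_4.

D4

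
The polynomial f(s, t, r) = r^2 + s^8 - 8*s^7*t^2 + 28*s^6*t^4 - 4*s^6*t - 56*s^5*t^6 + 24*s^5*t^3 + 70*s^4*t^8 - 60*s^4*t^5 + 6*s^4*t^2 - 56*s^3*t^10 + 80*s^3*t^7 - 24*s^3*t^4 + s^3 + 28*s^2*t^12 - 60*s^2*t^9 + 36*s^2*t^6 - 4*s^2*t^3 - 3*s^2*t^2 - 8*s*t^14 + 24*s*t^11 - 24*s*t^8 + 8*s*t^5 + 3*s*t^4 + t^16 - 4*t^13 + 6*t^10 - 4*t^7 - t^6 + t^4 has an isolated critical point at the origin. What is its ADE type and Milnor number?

The Hessian of f at 0 has rank 1. Corank 2; j^3 = s^3 is a perfect cube, so E-series; the 4-jet and mu = 6 give E_6.

Type E_{6}, Milnor number mu = 6.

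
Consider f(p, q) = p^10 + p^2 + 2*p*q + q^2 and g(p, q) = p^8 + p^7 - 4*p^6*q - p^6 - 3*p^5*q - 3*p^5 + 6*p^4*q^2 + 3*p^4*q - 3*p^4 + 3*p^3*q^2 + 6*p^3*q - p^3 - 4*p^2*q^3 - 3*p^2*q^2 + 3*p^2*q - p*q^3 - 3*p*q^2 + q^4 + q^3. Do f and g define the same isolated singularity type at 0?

No.

The Hessian of f at 0 has rank 1. Corank 1: A-series; mu = 9 gives A_9. The Hessian of g at 0 has rank 0. Corank 2; j^3 = -(p - q)^3 is a perfect cube, so E-series; the 4-jet and mu = 7 give E_7. f is A_9 but g is E_7, hence not right-equivalent.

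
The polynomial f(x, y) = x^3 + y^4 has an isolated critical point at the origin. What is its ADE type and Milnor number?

The Hessian of f at 0 has rank 0. Corank 2; j^3 = x^3 is a perfect cube, so E-series; the 4-jet and mu = 6 give E_6.

Type E_6, Milnor number mu = 6.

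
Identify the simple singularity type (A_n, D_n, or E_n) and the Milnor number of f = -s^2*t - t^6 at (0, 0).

Type D_7, Milnor number mu = 7.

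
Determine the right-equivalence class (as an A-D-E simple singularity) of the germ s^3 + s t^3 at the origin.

E_7

The Hessian of f at 0 is [[0, 0], [0, 0]] with rank 0, so corank 2. A Groebner basis of the Jacobian ideal J(f) in C{s,t} is {s^3, s*t^2, 3*s^2 + t^3}; counting standard monomials gives mu = 7. Corank 2; j^3 = s^3 is a perfect cube, so E-series; the 4-jet and mu = 7 give E_7.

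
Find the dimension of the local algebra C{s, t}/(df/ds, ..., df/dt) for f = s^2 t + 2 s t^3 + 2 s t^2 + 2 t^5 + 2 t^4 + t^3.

The Hessian of f at 0 has rank 0. Corank 2; j^3 = t*(s + t)^2 has shape L^2 M (L != M), so D-series; mu = 6 gives D_6.

6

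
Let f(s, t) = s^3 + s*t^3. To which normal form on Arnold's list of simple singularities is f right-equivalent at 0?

The Hessian of f at 0 has rank 0. Corank 2; j^3 = s^3 is a perfect cube, so E-series; the 4-jet and mu = 7 give E_7.

E7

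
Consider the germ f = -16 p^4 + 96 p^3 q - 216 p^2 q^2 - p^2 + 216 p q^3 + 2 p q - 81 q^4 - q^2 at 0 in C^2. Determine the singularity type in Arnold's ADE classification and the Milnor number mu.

Type A3, Milnor number mu = 3.

The Hessian of f at 0 is [[-2, 2], [2, -2]] with rank 1, so corank 1. A Groebner basis of the Jacobian ideal J(f) in C{p,q} is {q^3, p - q}; counting standard monomials gives mu = 3. Corank 1: A-series; mu = 3 gives A_3.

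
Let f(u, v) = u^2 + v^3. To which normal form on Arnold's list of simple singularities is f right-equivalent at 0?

A_2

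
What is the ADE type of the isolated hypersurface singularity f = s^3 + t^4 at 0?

E_6

The Hessian of f at 0 is [[0, 0], [0, 0]] with rank 0, so corank 2. A Groebner basis of the Jacobian ideal J(f) in C{s,t} is {t^3, s^2}; counting standard monomials gives mu = 6. Corank 2; j^3 = s^3 is a perfect cube, so E-series; the 4-jet and mu = 6 give E_6.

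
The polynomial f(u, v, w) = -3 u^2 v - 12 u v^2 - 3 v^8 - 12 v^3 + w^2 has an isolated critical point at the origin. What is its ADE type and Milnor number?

Type D9, Milnor number mu = 9.

The Hessian of f at 0 is [[0, 0, 0], [0, 0, 0], [0, 0, 2]] with rank 1, so corank 2. A Groebner basis of the Jacobian ideal J(f) in C{u,v,w} is {u^2/8 + v^7 - v^2/2, u^3 + 8*v^3, u*v + 2*v^2, w}; counting standard monomials gives mu = 9. Corank 2; j^3 = -3*v*(u + 2*v)^2 has shape L^2 M (L != M), so D-series; mu = 9 gives D_9.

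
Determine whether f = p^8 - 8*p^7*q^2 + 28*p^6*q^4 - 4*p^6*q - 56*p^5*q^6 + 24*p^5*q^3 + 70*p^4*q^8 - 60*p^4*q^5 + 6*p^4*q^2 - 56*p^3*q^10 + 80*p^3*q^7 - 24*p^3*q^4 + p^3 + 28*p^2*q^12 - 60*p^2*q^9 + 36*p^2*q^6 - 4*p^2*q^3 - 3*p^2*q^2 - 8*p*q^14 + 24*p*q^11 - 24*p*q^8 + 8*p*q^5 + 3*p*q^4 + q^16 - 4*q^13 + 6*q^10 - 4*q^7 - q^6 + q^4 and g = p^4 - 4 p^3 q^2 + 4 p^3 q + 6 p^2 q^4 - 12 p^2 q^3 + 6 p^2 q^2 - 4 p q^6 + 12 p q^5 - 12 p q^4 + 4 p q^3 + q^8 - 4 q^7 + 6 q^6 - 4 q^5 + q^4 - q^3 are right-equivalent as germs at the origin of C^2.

Yes.

The Hessian of f at 0 is [[0, 0], [0, 0]] with rank 0, so corank 2. A Groebner basis of the Jacobian ideal J(f) in C{p,q} is {p^3, p^2*q, -p^2/2 + p*q^2, q^3}; counting standard monomials gives mu = 6. Corank 2; j^3 = p^3 is a perfect cube, so E-series; the 4-jet and mu = 6 give E_6. The Hessian of g at 0 is [[0, 0], [0, 0]] with rank 0, so corank 2. A Groebner basis of the Jacobian ideal J(g) in C{p,q} is {p^3 + 3*p^2*q, q^2}; counting standard monomials gives mu = 6. Corank 2; j^3 = -q^3 is a perfect cube, so E-series; the 4-jet and mu = 6 give E_6. Both have type E_6, hence right-equivalent.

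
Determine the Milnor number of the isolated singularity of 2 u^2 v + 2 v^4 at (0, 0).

5

The Hessian of f at 0 has rank 0. Corank 2; j^3 = 2*u^2*v has shape L^2 M (L != M), so D-series; mu = 5 gives D_5.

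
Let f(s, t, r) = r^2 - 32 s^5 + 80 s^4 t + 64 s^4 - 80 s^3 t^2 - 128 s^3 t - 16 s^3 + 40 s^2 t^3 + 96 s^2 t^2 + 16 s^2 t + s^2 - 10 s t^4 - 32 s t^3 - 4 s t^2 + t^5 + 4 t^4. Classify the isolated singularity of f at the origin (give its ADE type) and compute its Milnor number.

Type A4, Milnor number mu = 4.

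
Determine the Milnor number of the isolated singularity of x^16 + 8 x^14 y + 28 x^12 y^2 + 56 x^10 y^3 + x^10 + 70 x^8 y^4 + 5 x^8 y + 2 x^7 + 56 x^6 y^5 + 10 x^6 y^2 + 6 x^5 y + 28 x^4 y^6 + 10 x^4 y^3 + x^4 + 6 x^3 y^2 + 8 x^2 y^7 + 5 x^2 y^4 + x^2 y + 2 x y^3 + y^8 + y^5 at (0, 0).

9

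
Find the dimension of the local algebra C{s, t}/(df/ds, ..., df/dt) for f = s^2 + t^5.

4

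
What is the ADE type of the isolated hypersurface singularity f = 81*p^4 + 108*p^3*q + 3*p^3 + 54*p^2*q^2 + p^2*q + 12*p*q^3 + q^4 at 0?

The Hessian of f at 0 is [[0, 0], [0, 0]] with rank 0, so corank 2. A Groebner basis of the Jacobian ideal J(f) in C{p,q} is {p*q^2, -p*q/12 + q^3, p^2 + p*q/3}; counting standard monomials gives mu = 5. Corank 2; j^3 = p^2*(3*p + q) has shape L^2 M (L != M), so D-series; mu = 5 gives D_5.

D_{5}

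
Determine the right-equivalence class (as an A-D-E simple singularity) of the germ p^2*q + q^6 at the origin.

D_7

The Hessian of f at 0 has rank 0. Corank 2; j^3 = p^2*q has shape L^2 M (L != M), so D-series; mu = 7 gives D_7.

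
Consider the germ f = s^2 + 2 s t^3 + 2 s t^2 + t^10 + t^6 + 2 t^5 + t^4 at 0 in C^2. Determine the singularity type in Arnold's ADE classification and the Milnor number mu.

Type A_{9}, Milnor number mu = 9.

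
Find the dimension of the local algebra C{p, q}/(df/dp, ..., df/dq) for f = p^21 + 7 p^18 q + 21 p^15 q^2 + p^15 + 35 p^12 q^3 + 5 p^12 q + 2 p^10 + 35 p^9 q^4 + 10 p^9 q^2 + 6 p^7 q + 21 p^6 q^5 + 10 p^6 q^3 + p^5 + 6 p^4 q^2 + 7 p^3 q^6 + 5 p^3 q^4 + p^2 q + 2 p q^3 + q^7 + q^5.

8

The Hessian of f at 0 is [[0, 0], [0, 0]] with rank 0, so corank 2. A Groebner basis of the Jacobian ideal J(f) in C{p,q} is {p^2*q^2 + p^2/7 + p*q^2/7, p^3 - p^2/7 - p*q^2/7, p*q + q^3}; counting standard monomials gives mu = 8. Corank 2; j^3 = p^2*q has shape L^2 M (L != M), so D-series; mu = 8 gives D_8.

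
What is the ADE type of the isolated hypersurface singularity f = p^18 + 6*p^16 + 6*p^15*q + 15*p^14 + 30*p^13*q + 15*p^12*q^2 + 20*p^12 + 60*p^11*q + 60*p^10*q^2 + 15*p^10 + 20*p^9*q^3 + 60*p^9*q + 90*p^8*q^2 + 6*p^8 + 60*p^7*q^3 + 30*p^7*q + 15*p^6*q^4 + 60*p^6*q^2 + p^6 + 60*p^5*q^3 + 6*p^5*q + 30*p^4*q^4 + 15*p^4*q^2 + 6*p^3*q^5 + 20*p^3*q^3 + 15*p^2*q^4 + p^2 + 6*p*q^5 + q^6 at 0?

A_5

The Hessian of f at 0 has rank 1. Corank 1: A-series; mu = 5 gives A_5.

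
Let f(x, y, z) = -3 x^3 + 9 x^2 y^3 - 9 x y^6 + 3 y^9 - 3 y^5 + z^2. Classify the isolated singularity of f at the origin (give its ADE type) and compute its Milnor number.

Type E_8, Milnor number mu = 8.

The Hessian of f at 0 has rank 1. Corank 2; j^3 = -3*x^3 is a perfect cube, so E-series; the 5-jet and mu = 8 give E_8.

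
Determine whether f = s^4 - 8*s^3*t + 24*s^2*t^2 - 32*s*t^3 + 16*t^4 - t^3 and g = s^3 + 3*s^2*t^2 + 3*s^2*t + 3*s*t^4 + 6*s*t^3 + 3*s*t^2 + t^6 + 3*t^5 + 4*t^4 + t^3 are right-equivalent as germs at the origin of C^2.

Yes.

The Hessian of f at 0 has rank 0. Corank 2; j^3 = -t^3 is a perfect cube, so E-series; the 4-jet and mu = 6 give E_6. The Hessian of g at 0 has rank 0. Corank 2; j^3 = (s + t)^3 is a perfect cube, so E-series; the 4-jet and mu = 6 give E_6. Both have type E_6, hence right-equivalent.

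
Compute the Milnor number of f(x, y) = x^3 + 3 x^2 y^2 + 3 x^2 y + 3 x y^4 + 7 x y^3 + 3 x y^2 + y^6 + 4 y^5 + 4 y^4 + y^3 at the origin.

The Hessian of f at 0 has rank 0. Corank 2; j^3 = (x + y)^3 is a perfect cube, so E-series; the 4-jet and mu = 7 give E_7.

7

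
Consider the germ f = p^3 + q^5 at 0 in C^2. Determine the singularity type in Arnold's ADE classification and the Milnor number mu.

The Hessian of f at 0 has rank 0. Corank 2; j^3 = p^3 is a perfect cube, so E-series; the 5-jet and mu = 8 give E_8.

Type E8, Milnor number mu = 8.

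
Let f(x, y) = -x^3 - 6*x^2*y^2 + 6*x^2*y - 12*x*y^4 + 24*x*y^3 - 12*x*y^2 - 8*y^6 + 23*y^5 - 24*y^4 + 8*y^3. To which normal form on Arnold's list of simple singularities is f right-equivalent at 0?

E8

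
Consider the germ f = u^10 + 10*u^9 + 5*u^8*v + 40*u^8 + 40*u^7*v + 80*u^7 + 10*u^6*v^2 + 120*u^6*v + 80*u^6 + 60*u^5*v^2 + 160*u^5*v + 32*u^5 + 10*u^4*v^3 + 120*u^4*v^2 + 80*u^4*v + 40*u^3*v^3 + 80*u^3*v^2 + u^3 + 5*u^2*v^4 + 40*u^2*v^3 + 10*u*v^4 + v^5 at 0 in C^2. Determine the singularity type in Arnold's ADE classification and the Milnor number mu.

Type E8, Milnor number mu = 8.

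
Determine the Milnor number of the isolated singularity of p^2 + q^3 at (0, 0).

The Hessian of f at 0 is [[2, 0], [0, 0]] with rank 1, so corank 1. A Groebner basis of the Jacobian ideal J(f) in C{p,q} is {q^2, p}; counting standard monomials gives mu = 2. Corank 1: A-series; mu = 2 gives A_2.

2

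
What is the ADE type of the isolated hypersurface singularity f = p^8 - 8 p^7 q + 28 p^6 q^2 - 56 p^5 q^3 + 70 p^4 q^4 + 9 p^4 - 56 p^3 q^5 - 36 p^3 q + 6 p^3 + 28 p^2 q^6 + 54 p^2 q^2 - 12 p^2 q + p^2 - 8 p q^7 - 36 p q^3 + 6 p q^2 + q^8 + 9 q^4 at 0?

A7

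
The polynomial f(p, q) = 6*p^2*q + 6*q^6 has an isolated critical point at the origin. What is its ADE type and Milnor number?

The Hessian of f at 0 is [[0, 0], [0, 0]] with rank 0, so corank 2. A Groebner basis of the Jacobian ideal J(f) in C{p,q} is {p^2/6 + q^5, p^3, p*q}; counting standard monomials gives mu = 7. Corank 2; j^3 = 6*p^2*q has shape L^2 M (L != M), so D-series; mu = 7 gives D_7.

Type D7, Milnor number mu = 7.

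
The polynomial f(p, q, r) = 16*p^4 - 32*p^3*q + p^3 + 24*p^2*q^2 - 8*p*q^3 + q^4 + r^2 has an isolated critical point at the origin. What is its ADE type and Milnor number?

The Hessian of f at 0 is [[0, 0, 0], [0, 0, 0], [0, 0, 2]] with rank 1, so corank 2. A Groebner basis of the Jacobian ideal J(f) in C{p,q,r} is {q^4, p*q^2 - q^3/6, p^2, r}; counting standard monomials gives mu = 6. Corank 2; j^3 = p^3 is a perfect cube, so E-series; the 4-jet and mu = 6 give E_6.

Type E_6, Milnor number mu = 6.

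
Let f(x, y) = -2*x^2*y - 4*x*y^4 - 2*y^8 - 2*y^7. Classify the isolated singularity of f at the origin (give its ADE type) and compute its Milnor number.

Type D9, Milnor number mu = 9.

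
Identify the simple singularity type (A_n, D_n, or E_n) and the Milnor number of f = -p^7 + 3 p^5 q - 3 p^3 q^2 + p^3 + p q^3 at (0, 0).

The Hessian of f at 0 is [[0, 0], [0, 0]] with rank 0, so corank 2. A Groebner basis of the Jacobian ideal J(f) in C{p,q} is {p^3, p*q^2, 3*p^2 + q^3}; counting standard monomials gives mu = 7. Corank 2; j^3 = p^3 is a perfect cube, so E-series; the 4-jet and mu = 7 give E_7.

Type E_7, Milnor number mu = 7.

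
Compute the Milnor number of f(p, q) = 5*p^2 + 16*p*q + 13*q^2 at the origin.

1

The Hessian of f at 0 has rank 2. Corank 0: nondegenerate Morse point, so A_1.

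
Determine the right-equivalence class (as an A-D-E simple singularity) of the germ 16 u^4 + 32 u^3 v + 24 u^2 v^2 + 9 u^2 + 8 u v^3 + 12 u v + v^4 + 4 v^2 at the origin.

A_3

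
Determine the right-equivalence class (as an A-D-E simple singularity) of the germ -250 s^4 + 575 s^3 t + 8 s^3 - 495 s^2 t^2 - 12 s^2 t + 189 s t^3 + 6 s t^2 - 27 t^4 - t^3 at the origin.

The Hessian of f at 0 has rank 0. Corank 2; j^3 = (2*s - t)^3 is a perfect cube, so E-series; the 4-jet and mu = 7 give E_7.

E_7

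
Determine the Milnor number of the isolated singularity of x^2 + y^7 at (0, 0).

6

The Hessian of f at 0 is [[2, 0], [0, 0]] with rank 1, so corank 1. A Groebner basis of the Jacobian ideal J(f) in C{x,y} is {y^6, x}; counting standard monomials gives mu = 6. Corank 1: A-series; mu = 6 gives A_6.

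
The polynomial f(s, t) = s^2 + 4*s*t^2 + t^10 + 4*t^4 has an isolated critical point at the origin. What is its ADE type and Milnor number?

Type A9, Milnor number mu = 9.

The Hessian of f at 0 has rank 1. Corank 1: A-series; mu = 9 gives A_9.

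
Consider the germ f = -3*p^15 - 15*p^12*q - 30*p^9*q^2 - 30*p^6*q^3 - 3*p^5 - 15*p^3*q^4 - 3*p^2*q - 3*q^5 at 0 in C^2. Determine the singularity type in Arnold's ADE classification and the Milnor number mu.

The Hessian of f at 0 is [[0, 0], [0, 0]] with rank 0, so corank 2. A Groebner basis of the Jacobian ideal J(f) in C{p,q} is {p^2/5 + q^4, p^3, p*q}; counting standard monomials gives mu = 6. Corank 2; j^3 = -3*p^2*q has shape L^2 M (L != M), so D-series; mu = 6 gives D_6.

Type D6, Milnor number mu = 6.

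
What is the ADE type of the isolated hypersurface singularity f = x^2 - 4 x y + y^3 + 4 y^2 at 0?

The Hessian of f at 0 is [[2, -4], [-4, 8]] with rank 1, so corank 1. A Groebner basis of the Jacobian ideal J(f) in C{x,y} is {y^2, x - 2*y}; counting standard monomials gives mu = 2. Corank 1: A-series; mu = 2 gives A_2.

A2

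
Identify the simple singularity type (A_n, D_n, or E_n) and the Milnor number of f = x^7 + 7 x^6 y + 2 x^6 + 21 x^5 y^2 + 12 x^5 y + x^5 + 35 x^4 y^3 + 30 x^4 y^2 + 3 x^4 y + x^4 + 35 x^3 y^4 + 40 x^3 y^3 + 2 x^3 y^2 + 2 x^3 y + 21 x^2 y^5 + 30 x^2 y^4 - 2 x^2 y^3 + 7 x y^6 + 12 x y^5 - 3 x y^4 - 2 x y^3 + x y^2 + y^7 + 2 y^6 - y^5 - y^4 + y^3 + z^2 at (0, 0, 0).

Type D_{5}, Milnor number mu = 5.

The Hessian of f at 0 has rank 1. Corank 2; j^3 = y^2*(x + y) has shape L^2 M (L != M), so D-series; mu = 5 gives D_5.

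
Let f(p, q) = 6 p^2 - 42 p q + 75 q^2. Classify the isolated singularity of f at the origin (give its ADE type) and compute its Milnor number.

Type A_{1}, Milnor number mu = 1.

The Hessian of f at 0 has rank 2. Corank 0: nondegenerate Morse point, so A_1.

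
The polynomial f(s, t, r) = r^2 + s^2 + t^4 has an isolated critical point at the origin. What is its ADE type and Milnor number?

Type A_{3}, Milnor number mu = 3.

The Hessian of f at 0 has rank 2. Corank 1: A-series; mu = 3 gives A_3.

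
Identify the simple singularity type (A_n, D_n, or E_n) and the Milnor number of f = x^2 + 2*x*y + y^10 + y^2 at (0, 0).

The Hessian of f at 0 is [[2, 2], [2, 2]] with rank 1, so corank 1. A Groebner basis of the Jacobian ideal J(f) in C{x,y} is {y^9, x + y}; counting standard monomials gives mu = 9. Corank 1: A-series; mu = 9 gives A_9.

Type A_9, Milnor number mu = 9.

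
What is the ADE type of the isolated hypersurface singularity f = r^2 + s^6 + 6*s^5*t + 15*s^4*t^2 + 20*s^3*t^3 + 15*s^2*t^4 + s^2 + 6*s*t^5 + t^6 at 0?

A5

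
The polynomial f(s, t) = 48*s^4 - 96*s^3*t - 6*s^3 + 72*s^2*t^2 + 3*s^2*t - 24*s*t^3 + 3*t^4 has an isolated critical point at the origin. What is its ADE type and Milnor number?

Type D5, Milnor number mu = 5.

The Hessian of f at 0 has rank 0. Corank 2; j^3 = -3*s^2*(2*s - t) has shape L^2 M (L != M), so D-series; mu = 5 gives D_5.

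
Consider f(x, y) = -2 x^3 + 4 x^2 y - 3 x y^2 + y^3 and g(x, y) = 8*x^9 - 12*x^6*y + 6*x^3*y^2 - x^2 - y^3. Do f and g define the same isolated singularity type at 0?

No.

The Hessian of f at 0 has rank 0. Corank 2; j^3 = -(x - y)*(2*x^2 - 2*x*y + y^2) splits into three distinct lines over C (the quadratic factor has nonzero discriminant), so D_4. The Hessian of g at 0 has rank 1. Corank 1: A-series; mu = 2 gives A_2. f is D_4 but g is A_2, hence not right-equivalent.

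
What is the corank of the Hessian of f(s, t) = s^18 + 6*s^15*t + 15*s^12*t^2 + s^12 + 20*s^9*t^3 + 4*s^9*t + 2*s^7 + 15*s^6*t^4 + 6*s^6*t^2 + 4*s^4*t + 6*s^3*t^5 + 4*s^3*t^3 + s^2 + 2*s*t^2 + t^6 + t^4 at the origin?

1

Hessian at 0 has rank 1.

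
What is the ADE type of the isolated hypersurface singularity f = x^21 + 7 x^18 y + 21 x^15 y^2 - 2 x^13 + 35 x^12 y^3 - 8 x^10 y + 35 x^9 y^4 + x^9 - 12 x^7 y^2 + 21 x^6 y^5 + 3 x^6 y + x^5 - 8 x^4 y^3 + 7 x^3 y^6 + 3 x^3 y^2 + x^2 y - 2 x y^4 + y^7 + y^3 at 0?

D_{4}

The Hessian of f at 0 has rank 0. Corank 2; j^3 = y*(x^2 + y^2) splits into three distinct lines over C (the quadratic factor has nonzero discriminant), so D_4.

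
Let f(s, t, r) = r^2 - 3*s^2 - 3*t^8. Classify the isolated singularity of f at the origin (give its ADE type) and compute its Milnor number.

The Hessian of f at 0 has rank 2. Corank 1: A-series; mu = 7 gives A_7.

Type A7, Milnor number mu = 7.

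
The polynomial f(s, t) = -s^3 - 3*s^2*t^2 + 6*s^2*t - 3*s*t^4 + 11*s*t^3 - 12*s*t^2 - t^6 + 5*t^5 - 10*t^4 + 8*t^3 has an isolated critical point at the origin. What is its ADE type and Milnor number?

Type E7, Milnor number mu = 7.

The Hessian of f at 0 has rank 0. Corank 2; j^3 = -(s - 2*t)^3 is a perfect cube, so E-series; the 4-jet and mu = 7 give E_7.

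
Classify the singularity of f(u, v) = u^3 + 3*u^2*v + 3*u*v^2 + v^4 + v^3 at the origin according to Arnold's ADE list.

The Hessian of f at 0 has rank 0. Corank 2; j^3 = (u + v)^3 is a perfect cube, so E-series; the 4-jet and mu = 6 give E_6.

E6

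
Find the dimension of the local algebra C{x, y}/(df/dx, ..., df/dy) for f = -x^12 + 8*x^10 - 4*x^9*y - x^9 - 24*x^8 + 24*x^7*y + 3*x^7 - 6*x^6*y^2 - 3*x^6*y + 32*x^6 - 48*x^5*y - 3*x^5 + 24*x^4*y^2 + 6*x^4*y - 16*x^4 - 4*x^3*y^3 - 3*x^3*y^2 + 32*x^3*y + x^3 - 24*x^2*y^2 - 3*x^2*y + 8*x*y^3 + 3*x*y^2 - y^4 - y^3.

The Hessian of f at 0 has rank 0. Corank 2; j^3 = (x - y)^3 is a perfect cube, so E-series; the 4-jet and mu = 6 give E_6.

6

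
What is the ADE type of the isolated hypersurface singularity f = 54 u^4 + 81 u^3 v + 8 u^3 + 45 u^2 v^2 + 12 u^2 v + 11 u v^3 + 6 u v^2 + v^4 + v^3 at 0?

The Hessian of f at 0 has rank 0. Corank 2; j^3 = (2*u + v)^3 is a perfect cube, so E-series; the 4-jet and mu = 7 give E_7.

E_7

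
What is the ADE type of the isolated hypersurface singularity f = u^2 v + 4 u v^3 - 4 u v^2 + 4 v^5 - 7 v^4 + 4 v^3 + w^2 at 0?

The Hessian of f at 0 has rank 1. Corank 2; j^3 = v*(u - 2*v)^2 has shape L^2 M (L != M), so D-series; mu = 5 gives D_5.

D_5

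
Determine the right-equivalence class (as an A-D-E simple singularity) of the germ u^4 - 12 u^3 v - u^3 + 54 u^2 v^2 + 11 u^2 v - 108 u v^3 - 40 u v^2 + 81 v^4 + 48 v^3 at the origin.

D_5

The Hessian of f at 0 has rank 0. Corank 2; j^3 = -(u - 4*v)^2*(u - 3*v) has shape L^2 M (L != M), so D-series; mu = 5 gives D_5.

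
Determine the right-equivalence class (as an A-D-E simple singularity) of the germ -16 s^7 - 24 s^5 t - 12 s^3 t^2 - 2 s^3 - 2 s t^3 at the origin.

E7

The Hessian of f at 0 is [[0, 0], [0, 0]] with rank 0, so corank 2. A Groebner basis of the Jacobian ideal J(f) in C{s,t} is {s^3, s*t^2, 3*s^2 + t^3}; counting standard monomials gives mu = 7. Corank 2; j^3 = -2*s^3 is a perfect cube, so E-series; the 4-jet and mu = 7 give E_7.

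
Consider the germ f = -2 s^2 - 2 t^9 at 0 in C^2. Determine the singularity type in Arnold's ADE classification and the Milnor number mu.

Type A_8, Milnor number mu = 8.

The Hessian of f at 0 has rank 1. Corank 1: A-series; mu = 8 gives A_8.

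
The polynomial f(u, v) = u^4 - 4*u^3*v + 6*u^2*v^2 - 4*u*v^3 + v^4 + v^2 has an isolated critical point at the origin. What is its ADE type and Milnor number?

Type A3, Milnor number mu = 3.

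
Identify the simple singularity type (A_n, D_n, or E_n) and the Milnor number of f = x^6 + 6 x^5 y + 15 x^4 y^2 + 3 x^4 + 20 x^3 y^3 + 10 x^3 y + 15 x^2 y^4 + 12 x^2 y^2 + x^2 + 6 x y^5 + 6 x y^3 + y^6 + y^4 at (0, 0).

Type A_3, Milnor number mu = 3.

The Hessian of f at 0 has rank 1. Corank 1: A-series; mu = 3 gives A_3.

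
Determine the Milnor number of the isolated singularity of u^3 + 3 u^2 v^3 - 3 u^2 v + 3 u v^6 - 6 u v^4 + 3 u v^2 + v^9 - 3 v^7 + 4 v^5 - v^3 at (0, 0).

8

The Hessian of f at 0 has rank 0. Corank 2; j^3 = (u - v)^3 is a perfect cube, so E-series; the 5-jet and mu = 8 give E_8.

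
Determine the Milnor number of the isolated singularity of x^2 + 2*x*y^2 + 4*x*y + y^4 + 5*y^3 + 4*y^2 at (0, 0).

2

The Hessian of f at 0 has rank 1. Corank 1: A-series; mu = 2 gives A_2.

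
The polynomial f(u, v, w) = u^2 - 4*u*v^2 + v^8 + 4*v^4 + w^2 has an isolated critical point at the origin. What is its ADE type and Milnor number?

Type A_{7}, Milnor number mu = 7.

The Hessian of f at 0 has rank 2. Corank 1: A-series; mu = 7 gives A_7.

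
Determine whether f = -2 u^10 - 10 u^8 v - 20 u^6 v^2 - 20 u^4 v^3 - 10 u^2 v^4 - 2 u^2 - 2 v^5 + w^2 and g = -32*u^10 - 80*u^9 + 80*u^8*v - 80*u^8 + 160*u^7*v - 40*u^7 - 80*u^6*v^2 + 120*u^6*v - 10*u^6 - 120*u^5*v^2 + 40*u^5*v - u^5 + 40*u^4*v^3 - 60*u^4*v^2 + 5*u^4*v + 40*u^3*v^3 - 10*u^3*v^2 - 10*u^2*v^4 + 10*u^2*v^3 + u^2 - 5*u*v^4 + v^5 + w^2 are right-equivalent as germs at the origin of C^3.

Yes.

The Hessian of f at 0 has rank 2. Corank 1: A-series; mu = 4 gives A_4. The Hessian of g at 0 has rank 2. Corank 1: A-series; mu = 4 gives A_4. Both have type A_4, hence right-equivalent.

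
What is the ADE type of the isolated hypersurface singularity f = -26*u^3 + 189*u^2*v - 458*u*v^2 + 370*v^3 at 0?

D4

The Hessian of f at 0 is [[0, 0], [0, 0]] with rank 0, so corank 2. A Groebner basis of the Jacobian ideal J(f) in C{u,v} is {v^3, u^2 - 26*v^2/3, u*v - 3*v^2}; counting standard monomials gives mu = 4. Corank 2; j^3 = -(2*u - 5*v)*(13*u^2 - 62*u*v + 74*v^2) splits into three distinct lines over C (the quadratic factor has nonzero discriminant), so D_4.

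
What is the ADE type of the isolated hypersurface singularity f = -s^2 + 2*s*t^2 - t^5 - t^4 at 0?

A4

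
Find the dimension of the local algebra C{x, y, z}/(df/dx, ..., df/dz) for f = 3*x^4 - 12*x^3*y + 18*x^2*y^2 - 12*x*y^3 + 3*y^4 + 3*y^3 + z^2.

6

The Hessian of f at 0 is [[0, 0, 0], [0, 0, 0], [0, 0, 2]] with rank 1, so corank 2. A Groebner basis of the Jacobian ideal J(f) in C{x,y,z} is {x^3 - 3*x^2*y, y^2, z}; counting standard monomials gives mu = 6. Corank 2; j^3 = 3*y^3 is a perfect cube, so E-series; the 4-jet and mu = 6 give E_6.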